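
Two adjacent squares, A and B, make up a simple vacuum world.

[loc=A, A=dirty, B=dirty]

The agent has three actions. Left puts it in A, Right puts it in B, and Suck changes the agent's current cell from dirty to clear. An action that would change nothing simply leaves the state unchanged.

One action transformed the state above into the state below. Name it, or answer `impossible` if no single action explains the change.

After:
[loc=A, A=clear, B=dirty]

Suck

try  Left: loc=A A=dirty B=dirty
try Right: loc=B A=dirty B=dirty
try  Suck: loc=A A=clear B=dirty  ← match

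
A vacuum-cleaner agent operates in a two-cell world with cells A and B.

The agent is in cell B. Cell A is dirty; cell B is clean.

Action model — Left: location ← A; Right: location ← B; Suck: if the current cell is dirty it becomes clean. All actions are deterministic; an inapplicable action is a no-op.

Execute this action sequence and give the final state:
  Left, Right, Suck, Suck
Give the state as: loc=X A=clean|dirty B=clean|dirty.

1. Left → loc=A A=dirty B=clean
2. Right → loc=B A=dirty B=clean
3. Suck → loc=B A=dirty B=clean
4. Suck → loc=B A=dirty B=clean

loc=B A=dirty B=clean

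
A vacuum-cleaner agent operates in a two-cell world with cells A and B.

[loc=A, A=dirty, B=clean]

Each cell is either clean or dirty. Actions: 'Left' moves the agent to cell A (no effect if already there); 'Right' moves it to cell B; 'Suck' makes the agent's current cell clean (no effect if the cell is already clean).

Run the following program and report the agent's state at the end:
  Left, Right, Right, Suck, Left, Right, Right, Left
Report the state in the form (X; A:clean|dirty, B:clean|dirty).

Left (#1): (A; A:dirty, B:clean)
Right (#2): (B; A:dirty, B:clean)
Right (#3): (B; A:dirty, B:clean)
Suck (#4): (B; A:dirty, B:clean)
Left (#5): (A; A:dirty, B:clean)
Right (#6): (B; A:dirty, B:clean)
Right (#7): (B; A:dirty, B:clean)
Left (#8): (A; A:dirty, B:clean)

(A; A:dirty, B:clean)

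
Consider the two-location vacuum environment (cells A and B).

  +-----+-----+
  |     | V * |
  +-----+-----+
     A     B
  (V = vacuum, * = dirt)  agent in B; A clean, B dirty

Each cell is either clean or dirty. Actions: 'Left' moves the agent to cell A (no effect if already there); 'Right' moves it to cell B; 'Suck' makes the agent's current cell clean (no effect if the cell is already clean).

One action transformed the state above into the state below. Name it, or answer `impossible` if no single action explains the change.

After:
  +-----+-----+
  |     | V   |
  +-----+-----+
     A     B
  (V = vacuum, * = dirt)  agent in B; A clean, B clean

Suck

try  Left: <A|clean|dirty>
try Right: <B|clean|dirty>
try  Suck: <B|clean|clean>  ← match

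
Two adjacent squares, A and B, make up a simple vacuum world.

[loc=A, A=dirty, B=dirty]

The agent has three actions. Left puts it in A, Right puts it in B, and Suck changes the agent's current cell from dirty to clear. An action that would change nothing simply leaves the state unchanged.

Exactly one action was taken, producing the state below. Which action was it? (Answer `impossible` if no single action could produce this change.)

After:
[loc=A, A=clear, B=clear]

impossible

try  Left: <A|dirty|dirty>
try Right: <B|dirty|dirty>
try  Suck: <A|clear|dirty>
no single action produces the after-state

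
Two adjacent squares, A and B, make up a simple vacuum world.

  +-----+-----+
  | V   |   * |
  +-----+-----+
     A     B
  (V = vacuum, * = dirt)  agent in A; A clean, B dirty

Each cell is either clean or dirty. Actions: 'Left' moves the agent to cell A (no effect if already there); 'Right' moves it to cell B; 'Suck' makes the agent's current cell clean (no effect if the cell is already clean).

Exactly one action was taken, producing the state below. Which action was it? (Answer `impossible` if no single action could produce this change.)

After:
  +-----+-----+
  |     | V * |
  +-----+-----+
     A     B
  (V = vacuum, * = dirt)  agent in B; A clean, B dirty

Right

try  Left: <A|clean|dirty>
try Right: <B|clean|dirty>  ← match
try  Suck: <A|clean|dirty>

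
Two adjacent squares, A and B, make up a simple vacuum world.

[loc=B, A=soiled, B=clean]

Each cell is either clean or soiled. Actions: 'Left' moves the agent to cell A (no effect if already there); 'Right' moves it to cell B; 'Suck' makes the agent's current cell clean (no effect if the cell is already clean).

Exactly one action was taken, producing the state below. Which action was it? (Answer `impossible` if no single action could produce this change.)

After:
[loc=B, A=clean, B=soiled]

try  Left: loc=A A=soiled B=clean
try Right: loc=B A=soiled B=clean
try  Suck: loc=B A=soiled B=clean
no single action produces the after-state

impossible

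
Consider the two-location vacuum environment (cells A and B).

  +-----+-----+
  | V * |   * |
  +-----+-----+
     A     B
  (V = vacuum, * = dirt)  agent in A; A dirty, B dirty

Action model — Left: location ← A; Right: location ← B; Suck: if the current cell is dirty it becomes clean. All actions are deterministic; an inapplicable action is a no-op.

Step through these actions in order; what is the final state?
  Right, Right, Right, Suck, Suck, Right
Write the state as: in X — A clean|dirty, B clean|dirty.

Right (#1): in B — A dirty, B dirty
Right (#2): in B — A dirty, B dirty
Right (#3): in B — A dirty, B dirty
Suck (#4): in B — A dirty, B clean
Suck (#5): in B — A dirty, B clean
Right (#6): in B — A dirty, B clean

in B — A dirty, B clean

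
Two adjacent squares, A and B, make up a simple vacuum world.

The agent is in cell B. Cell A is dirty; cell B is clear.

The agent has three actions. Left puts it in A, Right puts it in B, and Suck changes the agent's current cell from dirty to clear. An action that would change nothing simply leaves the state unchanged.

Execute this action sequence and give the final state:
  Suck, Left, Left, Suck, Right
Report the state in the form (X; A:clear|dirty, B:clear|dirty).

(B; A:clear, B:clear)

1) do Suck; now (B; A:dirty, B:clear)
2) do Left; now (A; A:dirty, B:clear)
3) do Left; now (A; A:dirty, B:clear)
4) do Suck; now (A; A:clear, B:clear)
5) do Right; now (B; A:clear, B:clear)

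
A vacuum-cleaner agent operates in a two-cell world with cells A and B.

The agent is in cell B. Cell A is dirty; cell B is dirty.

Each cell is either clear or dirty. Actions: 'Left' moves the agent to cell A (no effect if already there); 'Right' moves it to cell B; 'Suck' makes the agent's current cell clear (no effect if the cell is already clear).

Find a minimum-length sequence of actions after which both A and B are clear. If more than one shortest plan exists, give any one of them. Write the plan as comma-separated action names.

Suck (#1): (B; A:dirty, B:clear)
Left (#2): (A; A:dirty, B:clear)
Suck (#3): (A; A:clear, B:clear)
min 3: Suck B + move + Suck A

Suck, Left, Suck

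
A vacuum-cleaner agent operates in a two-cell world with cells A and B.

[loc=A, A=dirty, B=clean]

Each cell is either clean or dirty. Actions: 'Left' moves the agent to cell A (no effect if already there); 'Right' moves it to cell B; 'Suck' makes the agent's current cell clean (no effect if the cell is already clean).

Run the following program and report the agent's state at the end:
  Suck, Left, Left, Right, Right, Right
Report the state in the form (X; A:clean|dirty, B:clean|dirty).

(B; A:clean, B:clean)

1. Suck → (A; A:clean, B:clean)
2. Left → (A; A:clean, B:clean)
3. Left → (A; A:clean, B:clean)
4. Right → (B; A:clean, B:clean)
5. Right → (B; A:clean, B:clean)
6. Right → (B; A:clean, B:clean)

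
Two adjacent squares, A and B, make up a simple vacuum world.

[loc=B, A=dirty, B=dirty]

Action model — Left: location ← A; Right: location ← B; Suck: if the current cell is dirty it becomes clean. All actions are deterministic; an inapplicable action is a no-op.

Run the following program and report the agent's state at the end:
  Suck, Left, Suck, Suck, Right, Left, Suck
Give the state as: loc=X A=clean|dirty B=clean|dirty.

Suck (#1): loc=B A=dirty B=clean
Left (#2): loc=A A=dirty B=clean
Suck (#3): loc=A A=clean B=clean
Suck (#4): loc=A A=clean B=clean
Right (#5): loc=B A=clean B=clean
Left (#6): loc=A A=clean B=clean
Suck (#7): loc=A A=clean B=clean

loc=A A=clean B=clean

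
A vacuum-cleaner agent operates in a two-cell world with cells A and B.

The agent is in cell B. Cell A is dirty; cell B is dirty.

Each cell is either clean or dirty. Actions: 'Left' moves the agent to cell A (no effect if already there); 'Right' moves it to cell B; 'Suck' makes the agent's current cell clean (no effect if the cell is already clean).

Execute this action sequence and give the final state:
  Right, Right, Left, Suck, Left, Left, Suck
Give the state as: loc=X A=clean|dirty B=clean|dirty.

loc=A A=clean B=dirty

[1] after Right: loc=B A=dirty B=dirty
[2] after Right: loc=B A=dirty B=dirty
[3] after Left: loc=A A=dirty B=dirty
[4] after Suck: loc=A A=clean B=dirty
[5] after Left: loc=A A=clean B=dirty
[6] after Left: loc=A A=clean B=dirty
[7] after Suck: loc=A A=clean B=dirty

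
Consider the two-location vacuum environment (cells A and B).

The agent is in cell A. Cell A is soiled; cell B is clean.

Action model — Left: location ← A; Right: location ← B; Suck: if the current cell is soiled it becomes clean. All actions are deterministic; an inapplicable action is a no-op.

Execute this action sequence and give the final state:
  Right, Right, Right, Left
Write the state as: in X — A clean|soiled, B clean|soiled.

1) do Right; now in B — A soiled, B clean
2) do Right; now in B — A soiled, B clean
3) do Right; now in B — A soiled, B clean
4) do Left; now in A — A soiled, B clean

in A — A soiled, B clean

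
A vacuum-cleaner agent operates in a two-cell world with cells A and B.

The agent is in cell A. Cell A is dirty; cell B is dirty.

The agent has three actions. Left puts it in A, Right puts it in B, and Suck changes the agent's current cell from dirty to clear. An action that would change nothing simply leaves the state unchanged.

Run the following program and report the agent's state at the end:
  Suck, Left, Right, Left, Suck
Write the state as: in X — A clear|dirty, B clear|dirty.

Suck (#1): in A — A clear, B dirty
Left (#2): in A — A clear, B dirty
Right (#3): in B — A clear, B dirty
Left (#4): in A — A clear, B dirty
Suck (#5): in A — A clear, B dirty

in A — A clear, B dirty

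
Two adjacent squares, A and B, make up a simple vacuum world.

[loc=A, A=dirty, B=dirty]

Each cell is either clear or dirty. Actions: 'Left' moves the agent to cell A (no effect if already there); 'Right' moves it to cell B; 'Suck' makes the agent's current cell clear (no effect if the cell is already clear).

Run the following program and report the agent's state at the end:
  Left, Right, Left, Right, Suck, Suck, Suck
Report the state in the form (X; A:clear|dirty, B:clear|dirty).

1) do Left; now (A; A:dirty, B:dirty)
2) do Right; now (B; A:dirty, B:dirty)
3) do Left; now (A; A:dirty, B:dirty)
4) do Right; now (B; A:dirty, B:dirty)
5) do Suck; now (B; A:dirty, B:clear)
6) do Suck; now (B; A:dirty, B:clear)
7) do Suck; now (B; A:dirty, B:clear)

(B; A:dirty, B:clear)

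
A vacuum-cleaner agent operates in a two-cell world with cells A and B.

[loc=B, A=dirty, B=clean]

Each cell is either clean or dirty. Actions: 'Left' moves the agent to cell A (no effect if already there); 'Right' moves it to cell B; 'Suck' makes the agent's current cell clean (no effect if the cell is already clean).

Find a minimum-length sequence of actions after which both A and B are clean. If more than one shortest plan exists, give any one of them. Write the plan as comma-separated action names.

Left, Suck

[1] after Left: in A — A dirty, B clean
[2] after Suck: in A — A clean, B clean
min 2: go A then Suck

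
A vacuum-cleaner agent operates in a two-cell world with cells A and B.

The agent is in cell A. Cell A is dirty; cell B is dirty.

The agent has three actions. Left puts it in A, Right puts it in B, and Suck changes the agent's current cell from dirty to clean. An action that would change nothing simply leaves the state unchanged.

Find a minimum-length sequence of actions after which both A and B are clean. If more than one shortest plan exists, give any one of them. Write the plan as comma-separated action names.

Suck, Right, Suck

step 1/3 (Suck): <A|clean|dirty>
step 2/3 (Right): <B|clean|dirty>
step 3/3 (Suck): <B|clean|clean>
min 3: Suck A + move + Suck B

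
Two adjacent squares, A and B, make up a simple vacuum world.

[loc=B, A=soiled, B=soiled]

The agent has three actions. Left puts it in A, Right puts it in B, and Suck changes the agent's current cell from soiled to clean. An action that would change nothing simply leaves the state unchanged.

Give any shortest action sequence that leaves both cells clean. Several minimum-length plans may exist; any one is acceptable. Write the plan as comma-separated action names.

1) do Suck; now <B|soiled|clean>
2) do Left; now <A|soiled|clean>
3) do Suck; now <A|clean|clean>
min 3: Suck B + move + Suck A

Suck, Left, Suck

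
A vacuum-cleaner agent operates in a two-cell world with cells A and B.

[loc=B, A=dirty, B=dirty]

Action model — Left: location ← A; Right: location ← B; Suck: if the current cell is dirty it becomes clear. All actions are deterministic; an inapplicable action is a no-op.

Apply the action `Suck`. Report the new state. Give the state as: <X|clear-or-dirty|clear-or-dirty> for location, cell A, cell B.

start: <B|dirty|dirty>
t=1 Suck ⇒ <B|dirty|clear>

<B|dirty|clear>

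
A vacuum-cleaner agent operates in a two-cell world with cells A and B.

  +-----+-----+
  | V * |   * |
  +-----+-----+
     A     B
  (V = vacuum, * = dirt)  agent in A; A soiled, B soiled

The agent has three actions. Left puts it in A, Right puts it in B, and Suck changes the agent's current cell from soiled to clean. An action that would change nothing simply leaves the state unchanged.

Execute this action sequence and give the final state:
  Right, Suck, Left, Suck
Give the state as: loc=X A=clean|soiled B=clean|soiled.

loc=A A=clean B=clean

t=1 Right ⇒ loc=B A=soiled B=soiled
t=2 Suck ⇒ loc=B A=soiled B=clean
t=3 Left ⇒ loc=A A=soiled B=clean
t=4 Suck ⇒ loc=A A=clean B=clean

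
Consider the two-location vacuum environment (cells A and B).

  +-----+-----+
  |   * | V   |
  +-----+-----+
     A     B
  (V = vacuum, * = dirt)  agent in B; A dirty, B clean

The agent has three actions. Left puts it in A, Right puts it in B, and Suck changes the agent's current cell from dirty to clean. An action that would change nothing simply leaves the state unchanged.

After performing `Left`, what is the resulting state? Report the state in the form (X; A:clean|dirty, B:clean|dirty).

start: (B; A:dirty, B:clean)
step 1/1 (Left): (A; A:dirty, B:clean)

(A; A:dirty, B:clean)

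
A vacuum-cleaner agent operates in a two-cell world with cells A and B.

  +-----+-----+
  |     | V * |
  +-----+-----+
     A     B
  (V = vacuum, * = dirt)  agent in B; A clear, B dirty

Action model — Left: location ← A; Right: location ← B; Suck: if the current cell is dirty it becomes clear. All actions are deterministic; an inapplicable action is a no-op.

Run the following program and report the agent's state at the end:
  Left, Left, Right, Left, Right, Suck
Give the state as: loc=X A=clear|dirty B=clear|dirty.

[1] after Left: loc=A A=clear B=dirty
[2] after Left: loc=A A=clear B=dirty
[3] after Right: loc=B A=clear B=dirty
[4] after Left: loc=A A=clear B=dirty
[5] after Right: loc=B A=clear B=dirty
[6] after Suck: loc=B A=clear B=clear

loc=B A=clear B=clear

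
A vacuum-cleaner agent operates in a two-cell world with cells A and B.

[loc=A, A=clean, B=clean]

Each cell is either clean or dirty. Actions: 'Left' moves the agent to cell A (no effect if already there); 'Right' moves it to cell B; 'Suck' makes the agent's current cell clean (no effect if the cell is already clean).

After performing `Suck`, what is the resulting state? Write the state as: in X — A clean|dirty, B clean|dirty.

in A — A clean, B clean

start: in A — A clean, B clean
1) do Suck; now in A — A clean, B clean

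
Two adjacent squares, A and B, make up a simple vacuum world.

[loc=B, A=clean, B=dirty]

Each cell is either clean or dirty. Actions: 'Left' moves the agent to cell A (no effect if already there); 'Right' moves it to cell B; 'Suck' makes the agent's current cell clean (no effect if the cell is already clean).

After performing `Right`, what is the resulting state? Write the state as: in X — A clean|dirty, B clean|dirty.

start: in B — A clean, B dirty
Right (#1): in B — A clean, B dirty

in B — A clean, B dirty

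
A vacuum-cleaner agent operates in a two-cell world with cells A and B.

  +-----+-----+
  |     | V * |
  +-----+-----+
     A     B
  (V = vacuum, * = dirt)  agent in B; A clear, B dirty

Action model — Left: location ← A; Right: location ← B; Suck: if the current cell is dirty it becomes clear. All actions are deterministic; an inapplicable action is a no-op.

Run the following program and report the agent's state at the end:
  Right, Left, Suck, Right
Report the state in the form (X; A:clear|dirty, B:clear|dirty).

step 1/4 (Right): (B; A:clear, B:dirty)
step 2/4 (Left): (A; A:clear, B:dirty)
step 3/4 (Suck): (A; A:clear, B:dirty)
step 4/4 (Right): (B; A:clear, B:dirty)

(B; A:clear, B:dirty)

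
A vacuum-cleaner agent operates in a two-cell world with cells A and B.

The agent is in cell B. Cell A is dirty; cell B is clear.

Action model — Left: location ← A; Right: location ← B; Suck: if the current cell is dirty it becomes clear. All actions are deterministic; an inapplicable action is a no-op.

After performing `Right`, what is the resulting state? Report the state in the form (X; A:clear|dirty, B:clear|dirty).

(B; A:dirty, B:clear)

start: (B; A:dirty, B:clear)
t=1 Right ⇒ (B; A:dirty, B:clear)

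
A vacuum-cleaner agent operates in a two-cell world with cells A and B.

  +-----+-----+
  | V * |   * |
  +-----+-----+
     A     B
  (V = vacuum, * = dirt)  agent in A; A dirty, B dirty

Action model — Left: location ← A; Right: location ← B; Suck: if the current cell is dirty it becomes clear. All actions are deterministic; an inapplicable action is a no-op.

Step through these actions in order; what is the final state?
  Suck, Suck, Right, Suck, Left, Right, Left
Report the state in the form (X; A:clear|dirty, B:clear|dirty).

t=1 Suck ⇒ (A; A:clear, B:dirty)
t=2 Suck ⇒ (A; A:clear, B:dirty)
t=3 Right ⇒ (B; A:clear, B:dirty)
t=4 Suck ⇒ (B; A:clear, B:clear)
t=5 Left ⇒ (A; A:clear, B:clear)
t=6 Right ⇒ (B; A:clear, B:clear)
t=7 Left ⇒ (A; A:clear, B:clear)

(A; A:clear, B:clear)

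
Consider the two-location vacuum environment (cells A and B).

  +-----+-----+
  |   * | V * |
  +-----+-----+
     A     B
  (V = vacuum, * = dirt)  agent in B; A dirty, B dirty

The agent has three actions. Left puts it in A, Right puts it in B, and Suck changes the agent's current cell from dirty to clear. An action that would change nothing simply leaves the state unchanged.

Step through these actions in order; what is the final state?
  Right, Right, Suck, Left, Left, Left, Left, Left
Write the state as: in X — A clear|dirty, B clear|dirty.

1) do Right; now in B — A dirty, B dirty
2) do Right; now in B — A dirty, B dirty
3) do Suck; now in B — A dirty, B clear
4) do Left; now in A — A dirty, B clear
5) do Left; now in A — A dirty, B clear
6) do Left; now in A — A dirty, B clear
7) do Left; now in A — A dirty, B clear
8) do Left; now in A — A dirty, B clear

in A — A dirty, B clear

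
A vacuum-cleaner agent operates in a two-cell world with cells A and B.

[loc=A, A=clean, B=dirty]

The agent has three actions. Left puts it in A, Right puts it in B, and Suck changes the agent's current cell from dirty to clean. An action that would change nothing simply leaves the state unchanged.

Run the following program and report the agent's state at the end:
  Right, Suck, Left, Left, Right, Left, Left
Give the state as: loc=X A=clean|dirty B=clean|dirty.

1) do Right; now loc=B A=clean B=dirty
2) do Suck; now loc=B A=clean B=clean
3) do Left; now loc=A A=clean B=clean
4) do Left; now loc=A A=clean B=clean
5) do Right; now loc=B A=clean B=clean
6) do Left; now loc=A A=clean B=clean
7) do Left; now loc=A A=clean B=clean

loc=A A=clean B=clean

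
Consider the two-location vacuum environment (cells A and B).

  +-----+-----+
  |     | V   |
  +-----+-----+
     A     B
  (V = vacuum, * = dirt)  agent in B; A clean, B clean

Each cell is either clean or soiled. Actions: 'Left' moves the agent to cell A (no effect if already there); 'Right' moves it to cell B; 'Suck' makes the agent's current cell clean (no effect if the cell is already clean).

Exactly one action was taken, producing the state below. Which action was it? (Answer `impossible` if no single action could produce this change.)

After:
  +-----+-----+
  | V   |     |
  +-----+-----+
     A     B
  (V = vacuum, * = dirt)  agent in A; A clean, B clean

Left

try  Left: loc=A A=clean B=clean  ← match
try Right: loc=B A=clean B=clean
try  Suck: loc=B A=clean B=clean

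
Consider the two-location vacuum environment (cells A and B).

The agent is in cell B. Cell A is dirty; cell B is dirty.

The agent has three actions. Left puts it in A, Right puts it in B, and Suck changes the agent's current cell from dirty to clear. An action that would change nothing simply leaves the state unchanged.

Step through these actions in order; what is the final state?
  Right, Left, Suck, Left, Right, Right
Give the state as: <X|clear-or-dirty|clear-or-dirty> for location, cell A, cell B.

<B|clear|dirty>

1. Right → <B|dirty|dirty>
2. Left → <A|dirty|dirty>
3. Suck → <A|clear|dirty>
4. Left → <A|clear|dirty>
5. Right → <B|clear|dirty>
6. Right → <B|clear|dirty>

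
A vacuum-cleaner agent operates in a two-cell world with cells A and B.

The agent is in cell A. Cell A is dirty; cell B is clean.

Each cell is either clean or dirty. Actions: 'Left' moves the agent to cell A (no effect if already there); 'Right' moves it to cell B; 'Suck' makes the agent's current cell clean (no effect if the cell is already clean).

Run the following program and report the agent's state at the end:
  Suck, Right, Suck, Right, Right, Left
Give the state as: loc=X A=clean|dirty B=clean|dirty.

loc=A A=clean B=clean

1. Suck → loc=A A=clean B=clean
2. Right → loc=B A=clean B=clean
3. Suck → loc=B A=clean B=clean
4. Right → loc=B A=clean B=clean
5. Right → loc=B A=clean B=clean
6. Left → loc=A A=clean B=clean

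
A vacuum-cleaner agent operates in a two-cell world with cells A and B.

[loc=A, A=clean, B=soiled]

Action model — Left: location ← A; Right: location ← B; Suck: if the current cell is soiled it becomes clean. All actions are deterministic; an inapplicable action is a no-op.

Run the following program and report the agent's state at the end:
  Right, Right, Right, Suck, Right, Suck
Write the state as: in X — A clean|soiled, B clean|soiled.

[1] after Right: in B — A clean, B soiled
[2] after Right: in B — A clean, B soiled
[3] after Right: in B — A clean, B soiled
[4] after Suck: in B — A clean, B clean
[5] after Right: in B — A clean, B clean
[6] after Suck: in B — A clean, B clean

in B — A clean, B clean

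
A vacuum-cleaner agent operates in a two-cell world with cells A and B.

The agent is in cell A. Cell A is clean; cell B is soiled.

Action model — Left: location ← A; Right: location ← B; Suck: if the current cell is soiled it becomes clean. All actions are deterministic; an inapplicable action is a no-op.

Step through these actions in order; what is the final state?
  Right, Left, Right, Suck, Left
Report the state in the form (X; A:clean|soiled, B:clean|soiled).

(A; A:clean, B:clean)

1. Right → (B; A:clean, B:soiled)
2. Left → (A; A:clean, B:soiled)
3. Right → (B; A:clean, B:soiled)
4. Suck → (B; A:clean, B:clean)
5. Left → (A; A:clean, B:clean)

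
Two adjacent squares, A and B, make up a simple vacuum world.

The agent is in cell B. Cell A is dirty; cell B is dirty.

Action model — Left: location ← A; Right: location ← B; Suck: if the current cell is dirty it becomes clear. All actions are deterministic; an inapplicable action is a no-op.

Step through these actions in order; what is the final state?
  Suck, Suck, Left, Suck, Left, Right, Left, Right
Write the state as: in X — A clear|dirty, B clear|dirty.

in B — A clear, B clear

Suck (#1): in B — A dirty, B clear
Suck (#2): in B — A dirty, B clear
Left (#3): in A — A dirty, B clear
Suck (#4): in A — A clear, B clear
Left (#5): in A — A clear, B clear
Right (#6): in B — A clear, B clear
Left (#7): in A — A clear, B clear
Right (#8): in B — A clear, B clear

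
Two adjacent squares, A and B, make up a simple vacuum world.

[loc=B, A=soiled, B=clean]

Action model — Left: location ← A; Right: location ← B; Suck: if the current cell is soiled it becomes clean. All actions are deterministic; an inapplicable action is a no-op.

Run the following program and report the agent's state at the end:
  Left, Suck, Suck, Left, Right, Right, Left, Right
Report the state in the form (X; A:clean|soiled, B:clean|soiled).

(B; A:clean, B:clean)

1) do Left; now (A; A:soiled, B:clean)
2) do Suck; now (A; A:clean, B:clean)
3) do Suck; now (A; A:clean, B:clean)
4) do Left; now (A; A:clean, B:clean)
5) do Right; now (B; A:clean, B:clean)
6) do Right; now (B; A:clean, B:clean)
7) do Left; now (A; A:clean, B:clean)
8) do Right; now (B; A:clean, B:clean)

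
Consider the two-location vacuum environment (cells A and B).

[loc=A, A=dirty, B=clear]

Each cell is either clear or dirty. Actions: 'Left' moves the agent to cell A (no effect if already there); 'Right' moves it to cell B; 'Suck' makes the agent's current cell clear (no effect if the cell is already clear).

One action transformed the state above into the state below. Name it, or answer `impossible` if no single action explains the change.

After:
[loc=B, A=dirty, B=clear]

Right

try  Left: loc=A A=dirty B=clear
try Right: loc=B A=dirty B=clear  ← match
try  Suck: loc=A A=clear B=clear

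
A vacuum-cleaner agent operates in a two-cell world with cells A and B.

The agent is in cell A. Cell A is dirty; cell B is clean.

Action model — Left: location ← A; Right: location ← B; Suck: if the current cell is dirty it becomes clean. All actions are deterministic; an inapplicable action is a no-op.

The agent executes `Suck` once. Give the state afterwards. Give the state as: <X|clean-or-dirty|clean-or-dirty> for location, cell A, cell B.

<A|clean|clean>

start: <A|dirty|clean>
t=1 Suck ⇒ <A|clean|clean>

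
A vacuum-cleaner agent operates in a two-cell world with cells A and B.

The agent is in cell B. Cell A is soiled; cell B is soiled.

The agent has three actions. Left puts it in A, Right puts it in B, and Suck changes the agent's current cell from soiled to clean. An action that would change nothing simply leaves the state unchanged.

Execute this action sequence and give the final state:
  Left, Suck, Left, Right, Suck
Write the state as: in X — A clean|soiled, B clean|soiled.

1. Left → in A — A soiled, B soiled
2. Suck → in A — A clean, B soiled
3. Left → in A — A clean, B soiled
4. Right → in B — A clean, B soiled
5. Suck → in B — A clean, B clean

in B — A clean, B clean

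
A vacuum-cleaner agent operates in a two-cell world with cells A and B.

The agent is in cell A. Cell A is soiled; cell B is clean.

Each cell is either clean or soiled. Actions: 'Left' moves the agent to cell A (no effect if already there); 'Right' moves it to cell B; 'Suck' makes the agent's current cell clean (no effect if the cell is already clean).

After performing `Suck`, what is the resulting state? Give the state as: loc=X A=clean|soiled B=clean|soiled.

start: loc=A A=soiled B=clean
1) do Suck; now loc=A A=clean B=clean

loc=A A=clean B=clean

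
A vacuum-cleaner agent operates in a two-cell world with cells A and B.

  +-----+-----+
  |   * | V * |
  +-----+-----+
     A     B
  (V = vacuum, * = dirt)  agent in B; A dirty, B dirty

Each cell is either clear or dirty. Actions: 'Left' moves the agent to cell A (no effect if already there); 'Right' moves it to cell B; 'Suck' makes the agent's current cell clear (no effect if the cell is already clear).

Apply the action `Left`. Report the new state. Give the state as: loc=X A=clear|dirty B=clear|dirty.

loc=A A=dirty B=dirty

start: loc=B A=dirty B=dirty
1) do Left; now loc=A A=dirty B=dirty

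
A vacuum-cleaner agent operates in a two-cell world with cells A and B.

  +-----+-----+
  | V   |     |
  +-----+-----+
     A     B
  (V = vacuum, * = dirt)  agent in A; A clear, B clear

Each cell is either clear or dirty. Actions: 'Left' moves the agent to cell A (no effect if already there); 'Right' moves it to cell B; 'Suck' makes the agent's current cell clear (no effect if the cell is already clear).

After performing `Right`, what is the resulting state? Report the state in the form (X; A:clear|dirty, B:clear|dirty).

start: (A; A:clear, B:clear)
step 1/1 (Right): (B; A:clear, B:clear)

(B; A:clear, B:clear)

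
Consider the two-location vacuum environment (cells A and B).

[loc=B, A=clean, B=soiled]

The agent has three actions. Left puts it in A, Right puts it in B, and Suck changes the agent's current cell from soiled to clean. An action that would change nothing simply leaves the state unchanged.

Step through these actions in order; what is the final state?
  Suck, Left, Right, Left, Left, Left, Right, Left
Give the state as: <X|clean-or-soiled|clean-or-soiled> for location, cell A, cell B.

<A|clean|clean>

step 1/8 (Suck): <B|clean|clean>
step 2/8 (Left): <A|clean|clean>
step 3/8 (Right): <B|clean|clean>
step 4/8 (Left): <A|clean|clean>
step 5/8 (Left): <A|clean|clean>
step 6/8 (Left): <A|clean|clean>
step 7/8 (Right): <B|clean|clean>
step 8/8 (Left): <A|clean|clean>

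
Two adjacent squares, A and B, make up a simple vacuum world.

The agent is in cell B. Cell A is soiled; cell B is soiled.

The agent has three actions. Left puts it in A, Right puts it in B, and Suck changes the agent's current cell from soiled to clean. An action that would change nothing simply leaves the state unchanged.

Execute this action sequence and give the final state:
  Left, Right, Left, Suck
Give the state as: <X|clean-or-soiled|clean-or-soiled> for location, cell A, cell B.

<A|clean|soiled>

step 1/4 (Left): <A|soiled|soiled>
step 2/4 (Right): <B|soiled|soiled>
step 3/4 (Left): <A|soiled|soiled>
step 4/4 (Suck): <A|clean|soiled>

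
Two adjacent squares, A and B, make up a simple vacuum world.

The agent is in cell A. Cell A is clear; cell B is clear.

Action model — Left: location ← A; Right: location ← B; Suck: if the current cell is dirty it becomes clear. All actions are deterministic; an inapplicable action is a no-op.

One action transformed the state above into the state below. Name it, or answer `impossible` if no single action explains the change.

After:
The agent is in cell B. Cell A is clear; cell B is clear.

try  Left: loc=A A=clear B=clear
try Right: loc=B A=clear B=clear  ← match
try  Suck: loc=A A=clear B=clear

Right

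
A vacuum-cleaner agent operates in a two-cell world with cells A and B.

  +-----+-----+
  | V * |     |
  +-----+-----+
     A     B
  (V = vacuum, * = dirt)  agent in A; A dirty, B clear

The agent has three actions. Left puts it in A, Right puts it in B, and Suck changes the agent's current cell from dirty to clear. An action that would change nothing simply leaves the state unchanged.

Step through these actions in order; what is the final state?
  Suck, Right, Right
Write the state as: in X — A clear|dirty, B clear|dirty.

in B — A clear, B clear

step 1/3 (Suck): in A — A clear, B clear
step 2/3 (Right): in B — A clear, B clear
step 3/3 (Right): in B — A clear, B clear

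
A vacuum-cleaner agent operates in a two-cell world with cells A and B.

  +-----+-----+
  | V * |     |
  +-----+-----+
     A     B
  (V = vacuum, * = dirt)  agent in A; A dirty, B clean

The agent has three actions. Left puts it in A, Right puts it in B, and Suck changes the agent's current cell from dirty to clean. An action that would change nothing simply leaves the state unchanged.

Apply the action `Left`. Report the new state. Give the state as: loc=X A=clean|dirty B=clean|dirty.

loc=A A=dirty B=clean

start: loc=A A=dirty B=clean
1. Left → loc=A A=dirty B=clean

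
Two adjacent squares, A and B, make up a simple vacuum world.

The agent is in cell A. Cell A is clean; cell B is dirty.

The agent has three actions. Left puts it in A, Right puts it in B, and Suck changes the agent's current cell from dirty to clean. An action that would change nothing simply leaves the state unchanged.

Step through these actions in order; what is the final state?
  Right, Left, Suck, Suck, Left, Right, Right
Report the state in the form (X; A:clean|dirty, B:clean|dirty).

(B; A:clean, B:dirty)

Right (#1): (B; A:clean, B:dirty)
Left (#2): (A; A:clean, B:dirty)
Suck (#3): (A; A:clean, B:dirty)
Suck (#4): (A; A:clean, B:dirty)
Left (#5): (A; A:clean, B:dirty)
Right (#6): (B; A:clean, B:dirty)
Right (#7): (B; A:clean, B:dirty)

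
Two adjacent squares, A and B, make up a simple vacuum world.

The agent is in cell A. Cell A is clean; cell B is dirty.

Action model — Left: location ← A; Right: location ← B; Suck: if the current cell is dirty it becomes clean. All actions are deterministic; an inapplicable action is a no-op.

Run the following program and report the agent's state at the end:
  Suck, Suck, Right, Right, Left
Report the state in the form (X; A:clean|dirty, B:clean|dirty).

step 1/5 (Suck): (A; A:clean, B:dirty)
step 2/5 (Suck): (A; A:clean, B:dirty)
step 3/5 (Right): (B; A:clean, B:dirty)
step 4/5 (Right): (B; A:clean, B:dirty)
step 5/5 (Left): (A; A:clean, B:dirty)

(A; A:clean, B:dirty)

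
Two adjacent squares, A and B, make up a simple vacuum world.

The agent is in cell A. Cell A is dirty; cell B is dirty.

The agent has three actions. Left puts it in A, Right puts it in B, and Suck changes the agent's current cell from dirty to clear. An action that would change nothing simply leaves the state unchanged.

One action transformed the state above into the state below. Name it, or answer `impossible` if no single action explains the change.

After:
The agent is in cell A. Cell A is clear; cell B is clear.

try  Left: (A; A:dirty, B:dirty)
try Right: (B; A:dirty, B:dirty)
try  Suck: (A; A:clear, B:dirty)
no single action produces the after-state

impossible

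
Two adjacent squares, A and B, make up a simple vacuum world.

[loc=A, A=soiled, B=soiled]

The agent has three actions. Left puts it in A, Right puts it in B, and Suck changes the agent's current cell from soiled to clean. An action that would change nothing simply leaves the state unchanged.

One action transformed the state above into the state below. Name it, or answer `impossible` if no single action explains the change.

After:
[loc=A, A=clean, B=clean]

impossible

try  Left: (A; A:soiled, B:soiled)
try Right: (B; A:soiled, B:soiled)
try  Suck: (A; A:clean, B:soiled)
no single action produces the after-state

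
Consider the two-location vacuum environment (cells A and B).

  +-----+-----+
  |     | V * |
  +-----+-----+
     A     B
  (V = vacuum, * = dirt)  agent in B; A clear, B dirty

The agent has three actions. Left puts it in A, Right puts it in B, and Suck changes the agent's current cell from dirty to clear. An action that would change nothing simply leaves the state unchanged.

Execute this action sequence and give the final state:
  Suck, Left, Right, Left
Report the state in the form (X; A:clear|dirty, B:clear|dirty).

t=1 Suck ⇒ (B; A:clear, B:clear)
t=2 Left ⇒ (A; A:clear, B:clear)
t=3 Right ⇒ (B; A:clear, B:clear)
t=4 Left ⇒ (A; A:clear, B:clear)

(A; A:clear, B:clear)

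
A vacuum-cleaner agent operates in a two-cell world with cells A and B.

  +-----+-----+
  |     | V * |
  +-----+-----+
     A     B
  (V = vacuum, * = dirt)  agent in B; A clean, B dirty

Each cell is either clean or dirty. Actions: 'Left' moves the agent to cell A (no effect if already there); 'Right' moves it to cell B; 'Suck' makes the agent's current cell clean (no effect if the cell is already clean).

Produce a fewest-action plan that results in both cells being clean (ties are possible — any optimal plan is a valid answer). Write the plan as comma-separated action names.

[1] after Suck: in B — A clean, B clean
min 1: B is dirty, one Suck

Suck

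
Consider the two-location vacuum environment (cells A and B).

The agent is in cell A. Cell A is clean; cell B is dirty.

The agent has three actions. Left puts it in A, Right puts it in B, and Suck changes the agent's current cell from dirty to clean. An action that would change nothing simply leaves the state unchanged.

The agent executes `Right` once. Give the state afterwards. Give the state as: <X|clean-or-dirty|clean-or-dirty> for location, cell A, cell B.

<B|clean|dirty>

start: <A|clean|dirty>
step 1/1 (Right): <B|clean|dirty>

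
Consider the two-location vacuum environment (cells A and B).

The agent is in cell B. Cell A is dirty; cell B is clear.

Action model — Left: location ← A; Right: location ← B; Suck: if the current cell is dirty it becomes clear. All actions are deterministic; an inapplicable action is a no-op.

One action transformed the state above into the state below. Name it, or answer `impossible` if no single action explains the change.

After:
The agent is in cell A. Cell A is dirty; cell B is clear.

Left

try  Left: in A — A dirty, B clear  ← match
try Right: in B — A dirty, B clear
try  Suck: in B — A dirty, B clear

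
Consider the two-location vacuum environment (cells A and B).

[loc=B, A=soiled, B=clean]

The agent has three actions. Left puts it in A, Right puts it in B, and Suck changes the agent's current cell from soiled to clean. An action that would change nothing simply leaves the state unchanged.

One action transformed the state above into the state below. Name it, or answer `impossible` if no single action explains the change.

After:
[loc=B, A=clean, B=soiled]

impossible

try  Left: <A|soiled|clean>
try Right: <B|soiled|clean>
try  Suck: <B|soiled|clean>
no single action produces the after-state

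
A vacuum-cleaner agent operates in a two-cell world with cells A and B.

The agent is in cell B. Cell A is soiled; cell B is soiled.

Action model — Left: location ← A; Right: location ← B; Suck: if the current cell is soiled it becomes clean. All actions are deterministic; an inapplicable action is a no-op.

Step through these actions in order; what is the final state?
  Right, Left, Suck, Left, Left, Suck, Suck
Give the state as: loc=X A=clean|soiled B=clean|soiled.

loc=A A=clean B=soiled

t=1 Right ⇒ loc=B A=soiled B=soiled
t=2 Left ⇒ loc=A A=soiled B=soiled
t=3 Suck ⇒ loc=A A=clean B=soiled
t=4 Left ⇒ loc=A A=clean B=soiled
t=5 Left ⇒ loc=A A=clean B=soiled
t=6 Suck ⇒ loc=A A=clean B=soiled
t=7 Suck ⇒ loc=A A=clean B=soiled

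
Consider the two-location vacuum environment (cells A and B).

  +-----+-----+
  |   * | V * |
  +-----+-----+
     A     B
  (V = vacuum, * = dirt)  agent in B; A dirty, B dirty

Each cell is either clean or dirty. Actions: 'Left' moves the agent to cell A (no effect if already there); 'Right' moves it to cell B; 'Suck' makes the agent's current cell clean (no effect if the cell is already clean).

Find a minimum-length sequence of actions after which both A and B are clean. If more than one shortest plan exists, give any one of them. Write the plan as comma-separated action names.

Suck, Left, Suck

[1] after Suck: in B — A dirty, B clean
[2] after Left: in A — A dirty, B clean
[3] after Suck: in A — A clean, B clean
min 3: Suck B + move + Suck A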